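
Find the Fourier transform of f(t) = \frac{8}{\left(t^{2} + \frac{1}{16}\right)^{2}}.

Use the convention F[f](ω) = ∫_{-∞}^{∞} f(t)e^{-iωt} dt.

F(ω) = 64 \pi \left(\left|{\omega}\right| + 4\right) e^{- \frac{\left|{\omega}\right|}{4}}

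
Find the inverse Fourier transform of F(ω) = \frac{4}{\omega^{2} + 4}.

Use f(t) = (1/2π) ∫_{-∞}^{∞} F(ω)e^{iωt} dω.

f(t) = e^{- 2 \left|{t}\right|}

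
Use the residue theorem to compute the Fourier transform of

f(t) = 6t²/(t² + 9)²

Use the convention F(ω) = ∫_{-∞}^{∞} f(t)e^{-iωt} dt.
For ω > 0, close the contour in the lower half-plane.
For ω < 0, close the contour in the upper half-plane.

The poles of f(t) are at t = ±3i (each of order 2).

Let g(z) = f(z)e^{-iωz}; for large |z| the factor e^{-iωz} decays in the lower half-plane when ω > 0 and in the upper half-plane when ω < 0.

Case ω > 0 (lower half-plane, clockwise contour ⇒ F(ω) = -2πi·ΣRes):
  Res_{z = - 3 i} g(z) = \frac{i \left(1 - 3 \omega\right) e^{- 3 \omega}}{2} (pole of order 2)
  F(ω) = -2πi·ΣRes = \pi \left(1 - 3 \omega\right) e^{- 3 \omega}

Case ω < 0 (upper half-plane, counterclockwise contour ⇒ F(ω) = +2πi·ΣRes):
  Res_{z = 3 i} g(z) = \frac{i \left(- 3 \omega - 1\right) e^{3 \omega}}{2} (pole of order 2)
  F(ω) = 2πi·ΣRes = \pi \left(3 \omega + 1\right) e^{3 \omega}

Both cases combine into a single formula in |ω|:

F(ω) = \pi \left(1 - 3 \left|{\omega}\right|\right) e^{- 3 \left|{\omega}\right|}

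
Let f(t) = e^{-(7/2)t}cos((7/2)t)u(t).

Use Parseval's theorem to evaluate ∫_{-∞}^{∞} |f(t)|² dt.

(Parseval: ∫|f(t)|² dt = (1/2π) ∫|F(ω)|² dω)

∫|f(t)|² dt = \frac{3}{28}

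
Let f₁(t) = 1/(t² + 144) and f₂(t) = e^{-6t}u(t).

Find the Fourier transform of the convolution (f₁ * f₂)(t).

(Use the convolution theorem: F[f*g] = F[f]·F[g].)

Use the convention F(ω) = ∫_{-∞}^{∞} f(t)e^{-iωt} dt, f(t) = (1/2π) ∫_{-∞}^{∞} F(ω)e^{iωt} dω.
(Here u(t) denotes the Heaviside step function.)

F[f₁*f₂](ω) = \frac{\pi e^{- 12 \left|{\omega}\right|}}{12 \left(i \omega + 6\right)}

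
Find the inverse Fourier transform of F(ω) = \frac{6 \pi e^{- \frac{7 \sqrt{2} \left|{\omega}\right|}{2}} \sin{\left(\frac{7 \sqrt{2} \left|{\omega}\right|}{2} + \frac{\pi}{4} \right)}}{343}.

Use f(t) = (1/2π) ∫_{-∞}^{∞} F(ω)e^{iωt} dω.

f(t) = \frac{6}{t^{4} + 2401}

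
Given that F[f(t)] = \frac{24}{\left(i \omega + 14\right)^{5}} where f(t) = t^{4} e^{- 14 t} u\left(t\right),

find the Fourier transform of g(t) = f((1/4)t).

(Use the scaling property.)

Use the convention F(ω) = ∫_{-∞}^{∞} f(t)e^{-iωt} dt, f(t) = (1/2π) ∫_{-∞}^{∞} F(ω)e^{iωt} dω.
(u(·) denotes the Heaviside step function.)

F[g](ω) = \frac{3}{\left(2 i \omega + 7\right)^{5}}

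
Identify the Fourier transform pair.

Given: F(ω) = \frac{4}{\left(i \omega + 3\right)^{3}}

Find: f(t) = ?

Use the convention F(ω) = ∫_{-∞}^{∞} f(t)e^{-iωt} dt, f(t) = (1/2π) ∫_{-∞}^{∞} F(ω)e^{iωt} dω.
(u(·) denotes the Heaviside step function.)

f(t) = 2 t^{2} e^{- 3 t} u\left(t\right)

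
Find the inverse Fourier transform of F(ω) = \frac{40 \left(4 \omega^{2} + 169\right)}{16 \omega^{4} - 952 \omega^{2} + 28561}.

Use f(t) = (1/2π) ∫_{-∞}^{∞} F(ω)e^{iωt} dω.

f(t) = 2 e^{- \frac{5 \left|{t}\right|}{2}} \cos{\left(6 \left|{t}\right| \right)}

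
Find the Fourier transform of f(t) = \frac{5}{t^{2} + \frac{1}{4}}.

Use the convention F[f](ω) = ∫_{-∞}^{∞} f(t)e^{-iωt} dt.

F(ω) = 10 \pi e^{- \frac{\left|{\omega}\right|}{2}}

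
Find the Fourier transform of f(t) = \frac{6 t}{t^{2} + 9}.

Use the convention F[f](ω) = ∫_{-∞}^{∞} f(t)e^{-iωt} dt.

F(ω) = - 6 i \pi e^{- 3 \left|{\omega}\right|} \operatorname{sign}{\left(\omega \right)}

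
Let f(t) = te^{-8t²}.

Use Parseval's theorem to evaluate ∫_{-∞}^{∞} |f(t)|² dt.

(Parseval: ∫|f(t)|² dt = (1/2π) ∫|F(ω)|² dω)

∫|f(t)|² dt = \frac{\sqrt{\pi}}{128}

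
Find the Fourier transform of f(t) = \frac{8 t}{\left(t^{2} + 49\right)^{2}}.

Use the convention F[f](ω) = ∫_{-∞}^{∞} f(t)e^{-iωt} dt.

F(ω) = - \frac{4 i \pi \omega e^{- 7 \left|{\omega}\right|}}{7}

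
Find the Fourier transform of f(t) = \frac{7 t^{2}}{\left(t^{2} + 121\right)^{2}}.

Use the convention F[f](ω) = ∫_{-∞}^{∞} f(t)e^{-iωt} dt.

F(ω) = \frac{7 \pi \left(1 - 11 \left|{\omega}\right|\right) e^{- 11 \left|{\omega}\right|}}{22}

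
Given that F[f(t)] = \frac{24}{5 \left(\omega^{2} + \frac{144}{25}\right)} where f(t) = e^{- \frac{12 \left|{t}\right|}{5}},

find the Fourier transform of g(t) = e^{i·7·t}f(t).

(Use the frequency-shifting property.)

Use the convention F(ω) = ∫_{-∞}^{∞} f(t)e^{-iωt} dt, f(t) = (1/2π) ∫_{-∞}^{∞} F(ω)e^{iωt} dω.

F[g](ω) = \frac{120}{25 \left(\omega - 7\right)^{2} + 144}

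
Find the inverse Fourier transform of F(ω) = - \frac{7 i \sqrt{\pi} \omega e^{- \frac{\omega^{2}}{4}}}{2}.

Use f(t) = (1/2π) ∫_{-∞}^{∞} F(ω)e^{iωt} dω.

f(t) = 7 t e^{- t^{2}}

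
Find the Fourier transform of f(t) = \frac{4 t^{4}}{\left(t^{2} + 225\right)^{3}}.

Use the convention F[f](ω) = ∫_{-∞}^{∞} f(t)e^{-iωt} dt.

F(ω) = \frac{\pi \left(75 \omega^{2} - 25 \left|{\omega}\right| + 1\right) e^{- 15 \left|{\omega}\right|}}{10}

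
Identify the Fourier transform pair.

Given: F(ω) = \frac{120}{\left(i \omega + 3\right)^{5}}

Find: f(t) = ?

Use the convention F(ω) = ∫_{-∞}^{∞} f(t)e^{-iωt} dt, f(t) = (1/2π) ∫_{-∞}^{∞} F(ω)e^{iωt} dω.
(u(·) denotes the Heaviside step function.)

f(t) = 5 t^{4} e^{- 3 t} u\left(t\right)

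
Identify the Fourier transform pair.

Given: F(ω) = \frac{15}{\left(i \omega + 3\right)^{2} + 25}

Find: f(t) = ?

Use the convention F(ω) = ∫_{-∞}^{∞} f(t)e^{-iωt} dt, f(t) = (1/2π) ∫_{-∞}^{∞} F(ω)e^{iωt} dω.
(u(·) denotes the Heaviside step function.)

f(t) = 3 e^{- 3 t} \sin{\left(5 t \right)} u\left(t\right)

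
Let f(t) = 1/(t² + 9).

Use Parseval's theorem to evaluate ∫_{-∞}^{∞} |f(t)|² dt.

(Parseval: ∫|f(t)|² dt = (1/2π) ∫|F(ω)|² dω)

∫|f(t)|² dt = \frac{\pi}{54}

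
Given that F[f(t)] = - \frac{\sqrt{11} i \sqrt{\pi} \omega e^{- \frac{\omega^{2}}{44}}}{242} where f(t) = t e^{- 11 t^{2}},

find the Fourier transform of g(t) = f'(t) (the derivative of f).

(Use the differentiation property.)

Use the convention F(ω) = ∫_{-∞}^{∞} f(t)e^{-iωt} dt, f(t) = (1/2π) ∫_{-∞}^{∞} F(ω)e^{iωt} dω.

F[g](ω) = \frac{\sqrt{11} \sqrt{\pi} \omega^{2} e^{- \frac{\omega^{2}}{44}}}{242}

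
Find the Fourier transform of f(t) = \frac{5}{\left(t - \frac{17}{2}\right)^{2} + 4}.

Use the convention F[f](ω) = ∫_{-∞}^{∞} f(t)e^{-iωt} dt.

F(ω) = \frac{5 \pi e^{- \frac{17 i \omega}{2} - 2 \left|{\omega}\right|}}{2}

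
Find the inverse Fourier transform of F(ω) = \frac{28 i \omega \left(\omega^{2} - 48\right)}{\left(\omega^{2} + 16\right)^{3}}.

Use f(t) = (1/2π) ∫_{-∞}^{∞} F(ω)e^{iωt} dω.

f(t) = 7 t e^{- 4 \left|{t}\right|} \left|{t}\right|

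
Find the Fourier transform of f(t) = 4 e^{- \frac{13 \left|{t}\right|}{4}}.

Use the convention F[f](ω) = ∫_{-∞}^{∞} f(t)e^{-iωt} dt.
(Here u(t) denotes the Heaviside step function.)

F(ω) = \frac{416}{16 \omega^{2} + 169}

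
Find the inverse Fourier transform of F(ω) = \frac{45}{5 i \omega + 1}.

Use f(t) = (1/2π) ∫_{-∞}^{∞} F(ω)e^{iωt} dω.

f(t) = 9 e^{- \frac{t}{5}} u\left(t\right)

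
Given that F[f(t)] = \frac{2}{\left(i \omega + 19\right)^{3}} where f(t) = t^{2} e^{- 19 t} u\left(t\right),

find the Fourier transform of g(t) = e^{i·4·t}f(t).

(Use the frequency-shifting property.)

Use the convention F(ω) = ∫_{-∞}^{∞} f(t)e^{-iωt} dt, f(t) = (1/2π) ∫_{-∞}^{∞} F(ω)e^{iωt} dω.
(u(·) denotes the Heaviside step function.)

F[g](ω) = \frac{2}{\left(i \left(\omega - 4\right) + 19\right)^{3}}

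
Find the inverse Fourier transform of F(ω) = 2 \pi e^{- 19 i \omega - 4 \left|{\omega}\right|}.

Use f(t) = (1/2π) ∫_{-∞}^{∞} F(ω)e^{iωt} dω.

f(t) = \frac{8}{\left(t - 19\right)^{2} + 16}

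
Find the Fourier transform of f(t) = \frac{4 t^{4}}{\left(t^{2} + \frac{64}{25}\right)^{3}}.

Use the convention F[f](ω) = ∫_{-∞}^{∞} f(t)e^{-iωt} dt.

F(ω) = \frac{\pi \left(64 \omega^{2} - 200 \left|{\omega}\right| + 75\right) e^{- \frac{8 \left|{\omega}\right|}{5}}}{80}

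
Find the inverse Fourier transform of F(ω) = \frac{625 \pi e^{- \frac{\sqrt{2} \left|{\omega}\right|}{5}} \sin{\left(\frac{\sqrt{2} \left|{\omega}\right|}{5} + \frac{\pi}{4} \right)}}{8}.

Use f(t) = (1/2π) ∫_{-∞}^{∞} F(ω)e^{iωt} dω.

f(t) = \frac{5}{t^{4} + \frac{16}{625}}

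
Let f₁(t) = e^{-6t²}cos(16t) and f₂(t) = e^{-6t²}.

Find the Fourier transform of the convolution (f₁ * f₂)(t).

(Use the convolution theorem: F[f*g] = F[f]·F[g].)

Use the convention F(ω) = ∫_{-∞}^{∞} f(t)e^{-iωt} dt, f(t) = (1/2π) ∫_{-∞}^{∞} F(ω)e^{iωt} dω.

F[f₁*f₂](ω) = \frac{\pi \left(e^{\frac{8 \omega}{3}} + 1\right) e^{- \frac{\omega^{2}}{12} - \frac{4 \omega}{3} - \frac{32}{3}}}{12}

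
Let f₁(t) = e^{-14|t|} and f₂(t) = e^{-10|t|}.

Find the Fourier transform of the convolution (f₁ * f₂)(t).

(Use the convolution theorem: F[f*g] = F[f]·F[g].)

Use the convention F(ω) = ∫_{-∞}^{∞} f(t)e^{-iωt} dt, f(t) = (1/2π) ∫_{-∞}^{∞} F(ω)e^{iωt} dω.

F[f₁*f₂](ω) = \frac{560}{\left(\omega^{2} + 100\right) \left(\omega^{2} + 196\right)}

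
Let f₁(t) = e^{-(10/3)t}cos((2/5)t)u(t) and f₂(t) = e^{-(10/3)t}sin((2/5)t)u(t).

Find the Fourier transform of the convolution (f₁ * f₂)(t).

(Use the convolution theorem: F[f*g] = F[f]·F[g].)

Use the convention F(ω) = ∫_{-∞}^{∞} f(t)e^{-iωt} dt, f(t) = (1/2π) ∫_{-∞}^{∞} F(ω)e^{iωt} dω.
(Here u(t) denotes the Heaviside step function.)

F[f₁*f₂](ω) = \frac{6750 \left(3 i \omega + 10\right)}{\left(25 \left(3 i \omega + 10\right)^{2} + 36\right)^{2}}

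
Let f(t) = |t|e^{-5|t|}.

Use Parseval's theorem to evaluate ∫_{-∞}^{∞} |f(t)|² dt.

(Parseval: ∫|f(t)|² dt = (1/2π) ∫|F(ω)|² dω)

∫|f(t)|² dt = \frac{1}{250}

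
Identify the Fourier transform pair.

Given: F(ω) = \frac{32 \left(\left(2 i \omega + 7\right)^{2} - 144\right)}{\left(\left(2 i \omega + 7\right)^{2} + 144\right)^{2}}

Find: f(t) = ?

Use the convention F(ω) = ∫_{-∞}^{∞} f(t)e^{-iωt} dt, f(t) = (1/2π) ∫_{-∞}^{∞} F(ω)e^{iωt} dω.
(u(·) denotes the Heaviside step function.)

f(t) = 8 t e^{- \frac{7 t}{2}} \cos{\left(6 t \right)} u\left(t\right)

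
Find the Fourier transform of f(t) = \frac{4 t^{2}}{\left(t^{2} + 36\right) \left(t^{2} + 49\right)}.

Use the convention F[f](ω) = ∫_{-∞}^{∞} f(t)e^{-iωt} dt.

F(ω) = \frac{4 \pi \left(7 - 6 e^{\left|{\omega}\right|}\right) e^{- 7 \left|{\omega}\right|}}{13}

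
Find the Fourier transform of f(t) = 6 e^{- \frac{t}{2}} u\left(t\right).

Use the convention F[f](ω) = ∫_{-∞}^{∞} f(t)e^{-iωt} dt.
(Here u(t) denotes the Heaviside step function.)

F(ω) = \frac{12}{2 i \omega + 1}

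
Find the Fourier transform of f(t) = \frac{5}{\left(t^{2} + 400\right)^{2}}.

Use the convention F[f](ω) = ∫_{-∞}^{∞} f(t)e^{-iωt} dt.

F(ω) = \frac{\pi \left(20 \left|{\omega}\right| + 1\right) e^{- 20 \left|{\omega}\right|}}{3200}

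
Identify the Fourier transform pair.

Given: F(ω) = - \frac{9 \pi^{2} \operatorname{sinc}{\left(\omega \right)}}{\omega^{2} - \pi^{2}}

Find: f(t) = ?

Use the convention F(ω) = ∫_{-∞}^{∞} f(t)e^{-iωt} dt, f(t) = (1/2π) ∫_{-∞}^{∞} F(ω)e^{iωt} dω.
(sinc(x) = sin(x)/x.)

f(t) = 9 \left(\begin{cases} \frac{\cos{\left(\pi t \right)}}{2} + \frac{1}{2} & \text{for}\: \left|{t}\right| < 1 \\0 & \text{otherwise} \end{cases}\right)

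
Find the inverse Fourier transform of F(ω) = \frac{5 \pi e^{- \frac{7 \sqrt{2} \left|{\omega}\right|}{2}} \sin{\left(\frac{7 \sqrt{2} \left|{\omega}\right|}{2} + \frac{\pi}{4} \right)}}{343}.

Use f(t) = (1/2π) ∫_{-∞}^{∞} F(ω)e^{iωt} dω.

f(t) = \frac{5}{t^{4} + 2401}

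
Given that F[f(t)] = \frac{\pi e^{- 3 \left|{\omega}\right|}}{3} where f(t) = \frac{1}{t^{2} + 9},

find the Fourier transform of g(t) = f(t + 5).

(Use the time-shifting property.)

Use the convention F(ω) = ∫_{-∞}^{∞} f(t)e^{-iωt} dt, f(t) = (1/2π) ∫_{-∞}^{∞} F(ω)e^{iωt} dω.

F[g](ω) = \frac{\pi e^{5 i \omega - 3 \left|{\omega}\right|}}{3}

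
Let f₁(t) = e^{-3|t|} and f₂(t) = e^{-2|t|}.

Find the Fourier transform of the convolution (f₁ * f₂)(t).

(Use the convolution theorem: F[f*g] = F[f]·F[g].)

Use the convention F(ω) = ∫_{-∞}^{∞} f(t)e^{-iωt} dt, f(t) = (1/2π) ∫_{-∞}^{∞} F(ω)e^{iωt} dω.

F[f₁*f₂](ω) = \frac{24}{\left(\omega^{2} + 4\right) \left(\omega^{2} + 9\right)}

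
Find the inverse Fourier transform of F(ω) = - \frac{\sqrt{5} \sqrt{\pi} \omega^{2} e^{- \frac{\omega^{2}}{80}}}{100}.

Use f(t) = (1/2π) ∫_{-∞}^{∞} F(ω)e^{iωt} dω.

f(t) = 2 \left(80 t^{2} - 2\right) e^{- 20 t^{2}}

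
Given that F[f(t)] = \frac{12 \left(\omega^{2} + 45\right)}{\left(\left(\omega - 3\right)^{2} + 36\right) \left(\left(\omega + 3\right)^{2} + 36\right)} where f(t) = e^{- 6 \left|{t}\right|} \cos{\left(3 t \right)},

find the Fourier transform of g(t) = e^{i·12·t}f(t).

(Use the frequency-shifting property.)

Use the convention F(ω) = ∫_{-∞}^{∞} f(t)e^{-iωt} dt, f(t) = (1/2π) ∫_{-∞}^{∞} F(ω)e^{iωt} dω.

F[g](ω) = \frac{12 \left(\left(\omega - 12\right)^{2} + 45\right)}{\left(\left(\omega - 15\right)^{2} + 36\right) \left(\left(\omega - 9\right)^{2} + 36\right)}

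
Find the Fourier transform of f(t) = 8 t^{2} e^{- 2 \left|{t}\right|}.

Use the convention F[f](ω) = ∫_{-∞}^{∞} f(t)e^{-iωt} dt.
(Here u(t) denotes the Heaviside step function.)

F(ω) = \frac{64 \left(4 - 3 \omega^{2}\right)}{\left(\omega^{2} + 4\right)^{3}}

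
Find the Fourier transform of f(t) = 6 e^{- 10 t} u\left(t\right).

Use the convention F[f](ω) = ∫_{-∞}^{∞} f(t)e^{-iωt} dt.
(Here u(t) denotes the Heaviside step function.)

F(ω) = \frac{6}{i \omega + 10}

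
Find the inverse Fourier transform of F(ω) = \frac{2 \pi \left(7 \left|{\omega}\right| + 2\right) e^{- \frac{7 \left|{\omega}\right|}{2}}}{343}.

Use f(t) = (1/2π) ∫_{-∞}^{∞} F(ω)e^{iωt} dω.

f(t) = \frac{1}{\left(t^{2} + \frac{49}{4}\right)^{2}}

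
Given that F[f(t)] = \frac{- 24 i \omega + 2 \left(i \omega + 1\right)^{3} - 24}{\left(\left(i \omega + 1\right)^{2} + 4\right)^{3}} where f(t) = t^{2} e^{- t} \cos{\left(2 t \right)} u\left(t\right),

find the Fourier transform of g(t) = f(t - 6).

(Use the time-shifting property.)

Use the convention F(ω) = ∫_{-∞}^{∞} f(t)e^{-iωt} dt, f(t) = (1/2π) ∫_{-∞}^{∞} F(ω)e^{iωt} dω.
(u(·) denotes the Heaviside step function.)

F[g](ω) = \frac{2 \left(- 12 i \omega + \left(i \omega + 1\right)^{3} - 12\right) e^{- 6 i \omega}}{\left(\left(i \omega + 1\right)^{2} + 4\right)^{3}}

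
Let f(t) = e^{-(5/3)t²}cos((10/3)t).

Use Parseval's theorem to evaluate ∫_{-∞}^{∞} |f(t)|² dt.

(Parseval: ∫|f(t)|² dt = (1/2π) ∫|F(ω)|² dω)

∫|f(t)|² dt = \frac{\sqrt{30} \sqrt{\pi} \left(1 + e^{\frac{10}{3}}\right)}{20 e^{\frac{10}{3}}}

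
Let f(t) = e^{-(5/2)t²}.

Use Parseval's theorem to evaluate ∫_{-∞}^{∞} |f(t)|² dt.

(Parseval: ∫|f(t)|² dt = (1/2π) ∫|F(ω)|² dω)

∫|f(t)|² dt = \frac{\sqrt{5} \sqrt{\pi}}{5}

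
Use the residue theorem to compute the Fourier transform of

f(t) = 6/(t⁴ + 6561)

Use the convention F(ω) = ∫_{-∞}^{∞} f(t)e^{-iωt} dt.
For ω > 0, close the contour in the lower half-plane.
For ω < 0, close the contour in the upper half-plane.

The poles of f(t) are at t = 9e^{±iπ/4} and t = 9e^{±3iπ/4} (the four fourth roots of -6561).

Let g(z) = f(z)e^{-iωz}; for large |z| the factor e^{-iωz} decays in the lower half-plane when ω > 0 and in the upper half-plane when ω < 0.

Case ω > 0 (lower half-plane, clockwise contour ⇒ F(ω) = -2πi·ΣRes):
  Res_{z = - \frac{9 \sqrt{2}}{2} - \frac{9 \sqrt{2} i}{2}} g(z) = \frac{\sqrt{2} i \left(1 - i\right) e^{\frac{9 \sqrt{2} \omega \left(-1 + i\right)}{2}}}{972}
  Res_{z = \frac{9 \sqrt{2}}{2} - \frac{9 \sqrt{2} i}{2}} g(z) = \frac{\sqrt{2} i \left(1 + i\right) e^{- \frac{9 \sqrt{2} \omega \left(1 + i\right)}{2}}}{972}
  F(ω) = -2πi·ΣRes = \frac{\sqrt{2} \pi \left(1 - i\right) \left(e^{9 \sqrt{2} i \omega} + i\right) e^{- \frac{9 \sqrt{2} \omega \left(1 + i\right)}{2}}}{486} = \frac{2 \pi e^{- \frac{9 \sqrt{2} \omega}{2}} \sin{\left(\frac{9 \sqrt{2} \omega}{2} + \frac{\pi}{4} \right)}}{243}

Case ω < 0 (upper half-plane, counterclockwise contour ⇒ F(ω) = +2πi·ΣRes):
  Res_{z = \frac{9 \sqrt{2}}{2} + \frac{9 \sqrt{2} i}{2}} g(z) = \frac{\sqrt{2} i \left(-1 + i\right) e^{\frac{9 \sqrt{2} \omega \left(1 - i\right)}{2}}}{972}
  Res_{z = - \frac{9 \sqrt{2}}{2} + \frac{9 \sqrt{2} i}{2}} g(z) = \frac{\sqrt{2} \left(1 - i\right) e^{\frac{9 \sqrt{2} \omega \left(1 + i\right)}{2}}}{972}
  F(ω) = 2πi·ΣRes = - \frac{\sqrt{2} i \pi \left(i \left(1 - i\right) e^{\frac{9 \sqrt{2} \omega \left(1 - i\right)}{2}} - \left(1 - i\right) e^{\frac{9 \sqrt{2} \omega \left(1 + i\right)}{2}}\right)}{486} = \frac{2 \pi e^{\frac{9 \sqrt{2} \omega}{2}} \cos{\left(\frac{9 \sqrt{2} \omega}{2} + \frac{\pi}{4} \right)}}{243}

Both cases combine into a single formula in |ω|:

F(ω) = \frac{2 \pi e^{- \frac{9 \sqrt{2} \left|{\omega}\right|}{2}} \sin{\left(\frac{9 \sqrt{2} \left|{\omega}\right|}{2} + \frac{\pi}{4} \right)}}{243}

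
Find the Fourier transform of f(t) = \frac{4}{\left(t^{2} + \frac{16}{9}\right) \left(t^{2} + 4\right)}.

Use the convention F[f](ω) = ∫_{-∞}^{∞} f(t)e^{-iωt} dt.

F(ω) = - \frac{9 \pi e^{- 2 \left|{\omega}\right|}}{10} + \frac{27 \pi e^{- \frac{4 \left|{\omega}\right|}{3}}}{20}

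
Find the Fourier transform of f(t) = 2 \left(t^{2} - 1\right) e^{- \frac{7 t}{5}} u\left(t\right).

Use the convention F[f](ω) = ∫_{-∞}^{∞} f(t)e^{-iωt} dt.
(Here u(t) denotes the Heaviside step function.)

F(ω) = \frac{10 \left(250 i \omega - \left(5 i \omega + 7\right)^{3} + 350\right)}{\left(5 i \omega + 7\right)^{4}}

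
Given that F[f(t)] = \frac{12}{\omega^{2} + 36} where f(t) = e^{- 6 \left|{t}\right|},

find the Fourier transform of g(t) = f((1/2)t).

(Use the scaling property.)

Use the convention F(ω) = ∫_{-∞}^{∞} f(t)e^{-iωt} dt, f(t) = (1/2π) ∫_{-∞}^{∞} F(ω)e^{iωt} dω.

F[g](ω) = \frac{6}{\omega^{2} + 9}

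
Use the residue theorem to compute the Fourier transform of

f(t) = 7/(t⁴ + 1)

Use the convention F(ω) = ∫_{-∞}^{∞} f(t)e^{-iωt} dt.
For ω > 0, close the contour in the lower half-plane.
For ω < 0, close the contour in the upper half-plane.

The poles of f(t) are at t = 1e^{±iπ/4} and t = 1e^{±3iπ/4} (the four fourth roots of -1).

Let g(z) = f(z)e^{-iωz}; for large |z| the factor e^{-iωz} decays in the lower half-plane when ω > 0 and in the upper half-plane when ω < 0.

Case ω > 0 (lower half-plane, clockwise contour ⇒ F(ω) = -2πi·ΣRes):
  Res_{z = - \frac{\sqrt{2}}{2} - \frac{\sqrt{2} i}{2}} g(z) = \frac{7 \sqrt{2} i \left(1 - i\right) e^{\frac{\sqrt{2} \omega \left(-1 + i\right)}{2}}}{8}
  Res_{z = \frac{\sqrt{2}}{2} - \frac{\sqrt{2} i}{2}} g(z) = \frac{7 \sqrt{2} i \left(1 + i\right) e^{- \frac{\sqrt{2} \omega \left(1 + i\right)}{2}}}{8}
  F(ω) = -2πi·ΣRes = \frac{7 \sqrt{2} \pi \left(1 - i\right) \left(e^{\sqrt{2} i \omega} + i\right) e^{- \frac{\sqrt{2} \omega \left(1 + i\right)}{2}}}{4} = 7 \pi e^{- \frac{\sqrt{2} \omega}{2}} \sin{\left(\frac{\sqrt{2} \omega}{2} + \frac{\pi}{4} \right)}

Case ω < 0 (upper half-plane, counterclockwise contour ⇒ F(ω) = +2πi·ΣRes):
  Res_{z = \frac{\sqrt{2}}{2} + \frac{\sqrt{2} i}{2}} g(z) = \frac{7 \sqrt{2} i \left(-1 + i\right) e^{\frac{\sqrt{2} \omega \left(1 - i\right)}{2}}}{8}
  Res_{z = - \frac{\sqrt{2}}{2} + \frac{\sqrt{2} i}{2}} g(z) = \frac{7 \sqrt{2} \left(1 - i\right) e^{\frac{\sqrt{2} \omega \left(1 + i\right)}{2}}}{8}
  F(ω) = 2πi·ΣRes = - \frac{7 \sqrt{2} i \pi \left(i \left(1 - i\right) e^{\frac{\sqrt{2} \omega \left(1 - i\right)}{2}} - \left(1 - i\right) e^{\frac{\sqrt{2} \omega \left(1 + i\right)}{2}}\right)}{4} = 7 \pi e^{\frac{\sqrt{2} \omega}{2}} \cos{\left(\frac{\sqrt{2} \omega}{2} + \frac{\pi}{4} \right)}

Both cases combine into a single formula in |ω|:

F(ω) = 7 \pi e^{- \frac{\sqrt{2} \left|{\omega}\right|}{2}} \sin{\left(\frac{\sqrt{2} \left|{\omega}\right|}{2} + \frac{\pi}{4} \right)}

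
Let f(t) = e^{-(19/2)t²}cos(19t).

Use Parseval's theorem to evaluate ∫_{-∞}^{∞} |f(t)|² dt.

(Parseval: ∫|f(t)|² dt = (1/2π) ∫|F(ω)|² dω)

∫|f(t)|² dt = \frac{\sqrt{19} \sqrt{\pi} \left(1 + e^{19}\right)}{38 e^{19}}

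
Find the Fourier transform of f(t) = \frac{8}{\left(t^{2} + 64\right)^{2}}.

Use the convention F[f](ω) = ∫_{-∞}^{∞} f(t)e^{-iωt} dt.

F(ω) = \frac{\pi \left(8 \left|{\omega}\right| + 1\right) e^{- 8 \left|{\omega}\right|}}{128}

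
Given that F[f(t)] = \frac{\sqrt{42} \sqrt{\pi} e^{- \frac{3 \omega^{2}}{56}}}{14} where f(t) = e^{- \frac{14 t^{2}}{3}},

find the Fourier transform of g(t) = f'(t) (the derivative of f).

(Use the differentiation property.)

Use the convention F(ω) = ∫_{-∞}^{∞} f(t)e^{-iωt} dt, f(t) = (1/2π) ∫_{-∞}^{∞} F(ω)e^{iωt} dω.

F[g](ω) = \frac{\sqrt{42} i \sqrt{\pi} \omega e^{- \frac{3 \omega^{2}}{56}}}{14}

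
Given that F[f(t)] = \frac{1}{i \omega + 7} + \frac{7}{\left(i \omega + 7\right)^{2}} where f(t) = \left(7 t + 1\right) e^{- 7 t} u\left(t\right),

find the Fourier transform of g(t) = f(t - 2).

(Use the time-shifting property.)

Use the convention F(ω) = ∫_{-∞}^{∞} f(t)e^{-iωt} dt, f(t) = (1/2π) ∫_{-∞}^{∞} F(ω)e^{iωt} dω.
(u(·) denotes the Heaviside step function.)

F[g](ω) = \frac{\left(- i \omega - 14\right) e^{- 2 i \omega}}{\omega^{2} - 14 i \omega - 49}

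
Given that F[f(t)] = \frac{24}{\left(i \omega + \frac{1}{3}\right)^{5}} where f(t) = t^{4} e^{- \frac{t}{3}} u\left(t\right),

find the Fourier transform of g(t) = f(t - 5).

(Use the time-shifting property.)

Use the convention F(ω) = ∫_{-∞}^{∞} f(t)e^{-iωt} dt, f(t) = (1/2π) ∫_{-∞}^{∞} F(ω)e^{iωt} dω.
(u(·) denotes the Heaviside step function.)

F[g](ω) = \frac{5832 e^{- 5 i \omega}}{\left(3 i \omega + 1\right)^{5}}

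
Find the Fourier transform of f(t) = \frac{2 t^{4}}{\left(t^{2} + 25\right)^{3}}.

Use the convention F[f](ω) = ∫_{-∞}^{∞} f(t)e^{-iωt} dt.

F(ω) = \frac{\pi \left(25 \omega^{2} - 25 \left|{\omega}\right| + 3\right) e^{- 5 \left|{\omega}\right|}}{20}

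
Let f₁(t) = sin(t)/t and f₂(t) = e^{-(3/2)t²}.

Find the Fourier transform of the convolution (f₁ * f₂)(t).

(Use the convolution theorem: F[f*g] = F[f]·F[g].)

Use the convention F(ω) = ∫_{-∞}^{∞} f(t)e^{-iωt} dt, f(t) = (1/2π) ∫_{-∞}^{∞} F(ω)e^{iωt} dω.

F[f₁*f₂](ω) = \begin{cases} \frac{\sqrt{6} \pi^{\frac{3}{2}} e^{- \frac{\omega^{2}}{6}}}{3} & \text{for}\: \omega > -1 \wedge \omega < 1 \\0 & \text{otherwise} \end{cases}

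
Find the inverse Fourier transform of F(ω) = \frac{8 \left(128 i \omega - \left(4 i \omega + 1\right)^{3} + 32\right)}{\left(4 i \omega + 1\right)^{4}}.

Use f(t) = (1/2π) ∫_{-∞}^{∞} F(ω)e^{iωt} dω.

f(t) = 2 \left(t^{2} - 1\right) e^{- \frac{t}{4}} u\left(t\right)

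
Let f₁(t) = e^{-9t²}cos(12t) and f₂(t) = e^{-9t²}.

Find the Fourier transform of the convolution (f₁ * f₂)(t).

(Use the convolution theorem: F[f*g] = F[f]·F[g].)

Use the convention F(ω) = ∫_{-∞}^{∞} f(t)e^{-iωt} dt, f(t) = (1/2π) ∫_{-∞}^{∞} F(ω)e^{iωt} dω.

F[f₁*f₂](ω) = \frac{\pi \left(e^{\frac{4 \omega}{3}} + 1\right) e^{- \frac{\omega^{2}}{18} - \frac{2 \omega}{3} - 4}}{18}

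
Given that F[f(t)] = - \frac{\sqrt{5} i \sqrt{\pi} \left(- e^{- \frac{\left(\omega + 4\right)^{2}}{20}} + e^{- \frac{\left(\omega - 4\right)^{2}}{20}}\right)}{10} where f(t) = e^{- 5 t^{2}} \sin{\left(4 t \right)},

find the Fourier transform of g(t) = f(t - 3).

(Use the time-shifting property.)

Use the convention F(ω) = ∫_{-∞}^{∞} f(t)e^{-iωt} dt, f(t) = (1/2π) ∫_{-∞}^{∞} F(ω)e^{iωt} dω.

F[g](ω) = \frac{\sqrt{5} i \sqrt{\pi} \left(1 - e^{\frac{4 \omega}{5}}\right) e^{- \frac{\omega^{2}}{20} - \frac{2 \omega}{5} - 3 i \omega - \frac{4}{5}}}{10}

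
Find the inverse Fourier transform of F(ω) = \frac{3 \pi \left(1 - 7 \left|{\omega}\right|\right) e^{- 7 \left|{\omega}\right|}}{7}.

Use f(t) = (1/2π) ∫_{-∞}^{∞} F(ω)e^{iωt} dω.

f(t) = \frac{6 t^{2}}{\left(t^{2} + 49\right)^{2}}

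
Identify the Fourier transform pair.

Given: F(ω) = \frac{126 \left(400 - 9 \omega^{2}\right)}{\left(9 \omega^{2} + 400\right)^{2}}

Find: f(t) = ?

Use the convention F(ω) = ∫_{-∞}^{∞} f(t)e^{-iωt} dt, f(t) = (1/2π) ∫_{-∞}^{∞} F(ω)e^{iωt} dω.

f(t) = 7 e^{- \frac{20 \left|{t}\right|}{3}} \left|{t}\right|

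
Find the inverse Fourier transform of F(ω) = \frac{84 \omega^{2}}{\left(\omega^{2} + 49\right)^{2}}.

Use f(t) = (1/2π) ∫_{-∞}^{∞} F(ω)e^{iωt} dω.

f(t) = 3 \left(1 - 7 \left|{t}\right|\right) e^{- 7 \left|{t}\right|}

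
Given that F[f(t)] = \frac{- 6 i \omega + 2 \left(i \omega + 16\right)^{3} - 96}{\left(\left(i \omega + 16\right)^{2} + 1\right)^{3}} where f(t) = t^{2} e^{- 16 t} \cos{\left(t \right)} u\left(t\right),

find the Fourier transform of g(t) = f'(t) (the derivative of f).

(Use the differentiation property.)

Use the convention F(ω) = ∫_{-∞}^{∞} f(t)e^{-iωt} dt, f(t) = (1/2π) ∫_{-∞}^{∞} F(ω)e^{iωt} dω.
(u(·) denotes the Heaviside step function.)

F[g](ω) = - \frac{2 i \omega \left(3 i \omega - \left(i \omega + 16\right)^{3} + 48\right)}{\left(\left(i \omega + 16\right)^{2} + 1\right)^{3}}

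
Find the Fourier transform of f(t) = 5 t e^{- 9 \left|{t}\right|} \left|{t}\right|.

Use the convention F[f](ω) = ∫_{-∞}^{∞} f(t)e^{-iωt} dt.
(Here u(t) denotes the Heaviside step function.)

F(ω) = \frac{20 i \omega \left(\omega^{2} - 243\right)}{\left(\omega^{2} + 81\right)^{3}}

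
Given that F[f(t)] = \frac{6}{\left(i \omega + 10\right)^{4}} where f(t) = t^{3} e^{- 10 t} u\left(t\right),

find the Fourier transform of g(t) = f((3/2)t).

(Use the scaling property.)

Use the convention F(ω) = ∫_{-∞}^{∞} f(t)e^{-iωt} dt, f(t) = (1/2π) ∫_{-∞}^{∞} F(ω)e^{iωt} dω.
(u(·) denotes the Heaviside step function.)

F[g](ω) = \frac{81}{4 \left(i \omega + 15\right)^{4}}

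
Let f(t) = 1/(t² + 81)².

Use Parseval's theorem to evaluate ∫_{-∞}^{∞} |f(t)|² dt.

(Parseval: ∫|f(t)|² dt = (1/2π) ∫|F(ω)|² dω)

∫|f(t)|² dt = \frac{5 \pi}{76527504}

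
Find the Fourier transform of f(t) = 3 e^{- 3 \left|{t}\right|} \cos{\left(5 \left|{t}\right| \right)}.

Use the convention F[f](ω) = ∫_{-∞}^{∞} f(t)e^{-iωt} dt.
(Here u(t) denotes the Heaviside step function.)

F(ω) = \frac{18 \left(\omega^{2} + 34\right)}{\omega^{4} - 32 \omega^{2} + 1156}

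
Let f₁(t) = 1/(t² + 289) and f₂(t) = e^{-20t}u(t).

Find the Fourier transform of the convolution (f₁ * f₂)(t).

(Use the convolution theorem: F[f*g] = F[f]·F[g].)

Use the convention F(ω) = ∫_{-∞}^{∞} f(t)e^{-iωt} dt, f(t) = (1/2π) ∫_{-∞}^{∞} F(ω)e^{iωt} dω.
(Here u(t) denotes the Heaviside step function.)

F[f₁*f₂](ω) = \frac{\pi e^{- 17 \left|{\omega}\right|}}{17 \left(i \omega + 20\right)}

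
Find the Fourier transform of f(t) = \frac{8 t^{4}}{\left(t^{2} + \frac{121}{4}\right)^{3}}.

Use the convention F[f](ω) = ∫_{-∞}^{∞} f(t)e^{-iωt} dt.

F(ω) = \frac{\pi \left(121 \omega^{2} - 110 \left|{\omega}\right| + 12\right) e^{- \frac{11 \left|{\omega}\right|}{2}}}{22}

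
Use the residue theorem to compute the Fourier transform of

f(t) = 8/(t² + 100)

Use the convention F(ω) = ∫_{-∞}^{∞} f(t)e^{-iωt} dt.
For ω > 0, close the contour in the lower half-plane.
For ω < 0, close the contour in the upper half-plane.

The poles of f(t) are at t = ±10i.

Let g(z) = f(z)e^{-iωz}; for large |z| the factor e^{-iωz} decays in the lower half-plane when ω > 0 and in the upper half-plane when ω < 0.

Case ω > 0 (lower half-plane, clockwise contour ⇒ F(ω) = -2πi·ΣRes):
  Res_{z = - 10 i} g(z) = \frac{2 i e^{- 10 \omega}}{5}
  F(ω) = -2πi·ΣRes = \frac{4 \pi e^{- 10 \omega}}{5}

Case ω < 0 (upper half-plane, counterclockwise contour ⇒ F(ω) = +2πi·ΣRes):
  Res_{z = 10 i} g(z) = - \frac{2 i e^{10 \omega}}{5}
  F(ω) = 2πi·ΣRes = \frac{4 \pi e^{10 \omega}}{5}

Both cases combine into a single formula in |ω|:

F(ω) = \frac{4 \pi e^{- 10 \left|{\omega}\right|}}{5}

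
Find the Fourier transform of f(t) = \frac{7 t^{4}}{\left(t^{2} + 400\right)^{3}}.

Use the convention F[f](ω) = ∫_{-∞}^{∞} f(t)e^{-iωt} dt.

F(ω) = \frac{7 \pi \left(400 \omega^{2} - 100 \left|{\omega}\right| + 3\right) e^{- 20 \left|{\omega}\right|}}{160}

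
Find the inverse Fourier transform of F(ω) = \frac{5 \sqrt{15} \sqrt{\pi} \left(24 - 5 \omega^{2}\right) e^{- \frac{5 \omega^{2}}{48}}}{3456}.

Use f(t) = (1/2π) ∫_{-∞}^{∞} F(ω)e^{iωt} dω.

f(t) = t^{2} e^{- \frac{12 t^{2}}{5}}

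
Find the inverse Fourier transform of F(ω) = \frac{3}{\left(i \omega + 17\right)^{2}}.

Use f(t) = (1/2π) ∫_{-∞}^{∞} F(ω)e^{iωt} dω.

f(t) = 3 t e^{- 17 t} u\left(t\right)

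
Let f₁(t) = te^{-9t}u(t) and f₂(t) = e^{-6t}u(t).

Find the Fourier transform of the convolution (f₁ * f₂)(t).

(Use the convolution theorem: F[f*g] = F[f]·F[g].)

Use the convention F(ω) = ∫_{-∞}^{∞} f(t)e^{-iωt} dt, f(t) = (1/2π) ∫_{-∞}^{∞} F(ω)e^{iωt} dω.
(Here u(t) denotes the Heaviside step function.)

F[f₁*f₂](ω) = \frac{1}{\left(i \omega + 6\right) \left(i \omega + 9\right)^{2}}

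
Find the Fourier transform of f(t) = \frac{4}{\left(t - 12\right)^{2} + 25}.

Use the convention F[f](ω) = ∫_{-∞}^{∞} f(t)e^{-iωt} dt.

F(ω) = \frac{4 \pi e^{- 12 i \omega - 5 \left|{\omega}\right|}}{5}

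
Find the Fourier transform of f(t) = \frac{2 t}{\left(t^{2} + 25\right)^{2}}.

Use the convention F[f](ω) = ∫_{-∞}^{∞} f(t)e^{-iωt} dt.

F(ω) = - \frac{i \pi \omega e^{- 5 \left|{\omega}\right|}}{5}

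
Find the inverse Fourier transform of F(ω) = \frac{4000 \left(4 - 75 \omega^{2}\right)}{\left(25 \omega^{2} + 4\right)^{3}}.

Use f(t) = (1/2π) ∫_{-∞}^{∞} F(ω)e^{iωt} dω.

f(t) = 4 t^{2} e^{- \frac{2 \left|{t}\right|}{5}}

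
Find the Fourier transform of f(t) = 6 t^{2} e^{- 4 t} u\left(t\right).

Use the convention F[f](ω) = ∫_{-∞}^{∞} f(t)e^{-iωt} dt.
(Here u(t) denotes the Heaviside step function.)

F(ω) = \frac{12}{\left(i \omega + 4\right)^{3}}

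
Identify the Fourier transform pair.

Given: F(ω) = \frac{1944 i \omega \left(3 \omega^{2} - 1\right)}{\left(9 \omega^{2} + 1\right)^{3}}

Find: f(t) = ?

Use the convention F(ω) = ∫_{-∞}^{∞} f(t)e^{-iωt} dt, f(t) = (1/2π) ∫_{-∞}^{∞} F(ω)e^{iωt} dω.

f(t) = 2 t e^{- \frac{\left|{t}\right|}{3}} \left|{t}\right|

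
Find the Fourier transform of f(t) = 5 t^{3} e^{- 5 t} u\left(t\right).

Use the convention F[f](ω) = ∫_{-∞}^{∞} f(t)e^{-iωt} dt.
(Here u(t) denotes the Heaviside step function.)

F(ω) = \frac{30}{\left(i \omega + 5\right)^{4}}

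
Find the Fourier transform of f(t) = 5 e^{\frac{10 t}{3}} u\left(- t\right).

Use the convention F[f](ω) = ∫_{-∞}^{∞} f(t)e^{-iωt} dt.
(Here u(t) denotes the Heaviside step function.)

F(ω) = - \frac{15}{3 i \omega - 10}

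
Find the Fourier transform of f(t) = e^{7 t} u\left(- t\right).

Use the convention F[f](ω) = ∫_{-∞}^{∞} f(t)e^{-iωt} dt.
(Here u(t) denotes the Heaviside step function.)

F(ω) = \frac{i}{\omega + 7 i}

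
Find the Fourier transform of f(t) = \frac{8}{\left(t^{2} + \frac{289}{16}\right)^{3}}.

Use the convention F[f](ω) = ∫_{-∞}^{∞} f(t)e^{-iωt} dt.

F(ω) = \frac{64 \pi \left(289 \omega^{2} + 204 \left|{\omega}\right| + 48\right) e^{- \frac{17 \left|{\omega}\right|}{4}}}{1419857}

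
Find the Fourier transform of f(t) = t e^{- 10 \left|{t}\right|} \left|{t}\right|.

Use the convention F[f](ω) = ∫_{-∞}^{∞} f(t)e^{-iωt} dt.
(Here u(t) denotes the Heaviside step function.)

F(ω) = \frac{4 i \omega \left(\omega^{2} - 300\right)}{\left(\omega^{2} + 100\right)^{3}}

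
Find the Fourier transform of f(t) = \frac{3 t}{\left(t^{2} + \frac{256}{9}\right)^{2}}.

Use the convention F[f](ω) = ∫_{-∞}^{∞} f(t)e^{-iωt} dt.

F(ω) = - \frac{9 i \pi \omega e^{- \frac{16 \left|{\omega}\right|}{3}}}{32}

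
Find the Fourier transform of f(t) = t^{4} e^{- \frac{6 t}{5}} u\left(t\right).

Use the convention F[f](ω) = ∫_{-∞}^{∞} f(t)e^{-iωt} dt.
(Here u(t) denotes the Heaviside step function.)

F(ω) = \frac{75000}{\left(5 i \omega + 6\right)^{5}}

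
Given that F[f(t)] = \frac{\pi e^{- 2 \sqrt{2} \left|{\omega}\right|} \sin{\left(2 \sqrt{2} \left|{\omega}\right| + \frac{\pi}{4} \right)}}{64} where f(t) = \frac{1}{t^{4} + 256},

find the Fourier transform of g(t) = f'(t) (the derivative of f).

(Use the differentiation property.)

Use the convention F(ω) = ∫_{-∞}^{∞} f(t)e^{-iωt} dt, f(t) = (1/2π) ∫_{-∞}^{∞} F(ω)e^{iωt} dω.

F[g](ω) = \frac{i \pi \omega e^{- 2 \sqrt{2} \left|{\omega}\right|} \sin{\left(2 \sqrt{2} \left|{\omega}\right| + \frac{\pi}{4} \right)}}{64}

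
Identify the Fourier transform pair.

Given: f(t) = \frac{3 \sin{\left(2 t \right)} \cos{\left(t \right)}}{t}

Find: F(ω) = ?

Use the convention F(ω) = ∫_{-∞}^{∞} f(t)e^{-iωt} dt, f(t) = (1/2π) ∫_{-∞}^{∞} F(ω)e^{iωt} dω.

F(ω) = \begin{cases} 3 \pi & \text{for}\: \omega > -1 \wedge \omega < 1 \\\frac{3 \pi}{2} & \text{for}\: \omega > -3 \wedge \omega < 3 \\0 & \text{otherwise} \end{cases}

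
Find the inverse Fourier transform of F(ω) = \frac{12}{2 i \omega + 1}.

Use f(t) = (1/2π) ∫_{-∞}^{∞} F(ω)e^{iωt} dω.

f(t) = 6 e^{- \frac{t}{2}} u\left(t\right)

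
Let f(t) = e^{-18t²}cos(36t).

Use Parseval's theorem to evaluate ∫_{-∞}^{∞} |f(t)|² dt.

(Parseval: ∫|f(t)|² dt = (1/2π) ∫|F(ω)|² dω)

∫|f(t)|² dt = \frac{\sqrt{\pi} \left(1 + e^{36}\right)}{12 e^{36}}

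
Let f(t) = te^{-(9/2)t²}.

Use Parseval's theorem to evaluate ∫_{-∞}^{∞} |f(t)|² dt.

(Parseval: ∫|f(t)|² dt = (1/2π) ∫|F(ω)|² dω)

∫|f(t)|² dt = \frac{\sqrt{\pi}}{54}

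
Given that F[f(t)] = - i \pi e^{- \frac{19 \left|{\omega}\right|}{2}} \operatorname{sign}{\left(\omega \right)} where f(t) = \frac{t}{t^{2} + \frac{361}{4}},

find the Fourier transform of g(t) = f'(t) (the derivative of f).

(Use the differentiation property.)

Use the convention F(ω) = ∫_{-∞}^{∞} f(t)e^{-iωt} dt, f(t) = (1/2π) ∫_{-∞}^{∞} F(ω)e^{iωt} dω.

F[g](ω) = \pi \omega e^{- \frac{19 \left|{\omega}\right|}{2}} \operatorname{sign}{\left(\omega \right)}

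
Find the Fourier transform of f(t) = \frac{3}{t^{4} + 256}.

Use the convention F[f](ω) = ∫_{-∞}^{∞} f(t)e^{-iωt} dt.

F(ω) = \frac{3 \pi e^{- 2 \sqrt{2} \left|{\omega}\right|} \sin{\left(2 \sqrt{2} \left|{\omega}\right| + \frac{\pi}{4} \right)}}{64}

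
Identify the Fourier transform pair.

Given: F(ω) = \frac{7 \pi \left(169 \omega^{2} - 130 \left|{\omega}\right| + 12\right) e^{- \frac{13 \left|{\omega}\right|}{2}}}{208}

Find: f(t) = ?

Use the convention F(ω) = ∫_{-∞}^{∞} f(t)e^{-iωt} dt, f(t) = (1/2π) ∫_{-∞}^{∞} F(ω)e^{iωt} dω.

f(t) = \frac{7 t^{4}}{\left(t^{2} + \frac{169}{4}\right)^{3}}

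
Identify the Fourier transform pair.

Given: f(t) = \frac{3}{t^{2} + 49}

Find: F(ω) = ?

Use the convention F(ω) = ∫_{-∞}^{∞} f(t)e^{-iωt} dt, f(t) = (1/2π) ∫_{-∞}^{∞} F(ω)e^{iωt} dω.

F(ω) = \frac{3 \pi e^{- 7 \left|{\omega}\right|}}{7}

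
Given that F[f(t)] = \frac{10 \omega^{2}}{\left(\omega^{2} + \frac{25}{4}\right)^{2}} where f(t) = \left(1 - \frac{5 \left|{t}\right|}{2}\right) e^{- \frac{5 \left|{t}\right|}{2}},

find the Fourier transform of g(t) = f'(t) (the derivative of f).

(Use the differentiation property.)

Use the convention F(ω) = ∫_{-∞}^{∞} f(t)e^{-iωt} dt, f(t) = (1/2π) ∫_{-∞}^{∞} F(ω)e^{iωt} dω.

F[g](ω) = \frac{160 i \omega^{3}}{\left(4 \omega^{2} + 25\right)^{2}}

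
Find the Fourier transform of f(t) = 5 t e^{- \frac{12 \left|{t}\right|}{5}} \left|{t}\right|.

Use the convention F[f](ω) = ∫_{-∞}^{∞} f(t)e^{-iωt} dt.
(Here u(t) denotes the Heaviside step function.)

F(ω) = \frac{12500 i \omega \left(25 \omega^{2} - 432\right)}{\left(25 \omega^{2} + 144\right)^{3}}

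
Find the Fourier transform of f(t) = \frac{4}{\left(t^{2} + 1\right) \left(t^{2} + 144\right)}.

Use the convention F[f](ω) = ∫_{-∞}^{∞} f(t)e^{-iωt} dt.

F(ω) = \frac{\pi \left(12 e^{11 \left|{\omega}\right|} - 1\right) e^{- 12 \left|{\omega}\right|}}{429}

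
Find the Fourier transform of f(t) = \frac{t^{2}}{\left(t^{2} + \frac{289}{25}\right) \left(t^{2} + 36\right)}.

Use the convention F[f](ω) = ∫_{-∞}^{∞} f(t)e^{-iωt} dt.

F(ω) = \frac{150 \pi e^{- 6 \left|{\omega}\right|}}{611} - \frac{85 \pi e^{- \frac{17 \left|{\omega}\right|}{5}}}{611}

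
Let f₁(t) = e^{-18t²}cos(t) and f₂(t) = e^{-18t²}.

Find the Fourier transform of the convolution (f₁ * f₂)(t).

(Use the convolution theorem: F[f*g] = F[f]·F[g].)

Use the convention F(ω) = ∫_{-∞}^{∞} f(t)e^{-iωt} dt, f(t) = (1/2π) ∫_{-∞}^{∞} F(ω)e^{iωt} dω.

F[f₁*f₂](ω) = \frac{\pi \left(e^{\frac{\omega}{18}} + 1\right) e^{- \frac{\omega^{2}}{36} - \frac{\omega}{36} - \frac{1}{72}}}{36}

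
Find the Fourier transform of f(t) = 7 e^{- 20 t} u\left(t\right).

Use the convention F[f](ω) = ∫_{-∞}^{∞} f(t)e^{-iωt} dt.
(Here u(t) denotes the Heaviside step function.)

F(ω) = \frac{7}{i \omega + 20}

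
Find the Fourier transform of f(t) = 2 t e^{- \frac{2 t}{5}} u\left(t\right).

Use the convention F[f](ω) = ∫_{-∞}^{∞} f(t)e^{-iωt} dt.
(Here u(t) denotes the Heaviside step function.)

F(ω) = \frac{50}{\left(5 i \omega + 2\right)^{2}}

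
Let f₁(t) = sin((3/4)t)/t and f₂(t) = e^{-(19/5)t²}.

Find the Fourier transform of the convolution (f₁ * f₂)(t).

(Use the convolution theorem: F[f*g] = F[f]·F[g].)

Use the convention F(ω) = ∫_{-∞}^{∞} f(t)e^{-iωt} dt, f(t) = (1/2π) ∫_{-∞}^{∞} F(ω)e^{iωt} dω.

F[f₁*f₂](ω) = \begin{cases} \frac{\sqrt{95} \pi^{\frac{3}{2}} e^{- \frac{5 \omega^{2}}{76}}}{19} & \text{for}\: \omega > - \frac{3}{4} \wedge \omega < \frac{3}{4} \\0 & \text{otherwise} \end{cases}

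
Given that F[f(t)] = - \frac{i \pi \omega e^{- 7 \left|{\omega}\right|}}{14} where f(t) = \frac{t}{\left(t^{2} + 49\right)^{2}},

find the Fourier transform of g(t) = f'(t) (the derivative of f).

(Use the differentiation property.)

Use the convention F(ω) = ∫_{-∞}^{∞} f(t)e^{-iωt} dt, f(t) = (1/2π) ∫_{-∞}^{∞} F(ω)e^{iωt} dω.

F[g](ω) = \frac{\pi \omega^{2} e^{- 7 \left|{\omega}\right|}}{14}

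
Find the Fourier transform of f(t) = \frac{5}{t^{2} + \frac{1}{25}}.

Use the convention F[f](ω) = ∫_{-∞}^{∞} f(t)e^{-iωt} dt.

F(ω) = 25 \pi e^{- \frac{\left|{\omega}\right|}{5}}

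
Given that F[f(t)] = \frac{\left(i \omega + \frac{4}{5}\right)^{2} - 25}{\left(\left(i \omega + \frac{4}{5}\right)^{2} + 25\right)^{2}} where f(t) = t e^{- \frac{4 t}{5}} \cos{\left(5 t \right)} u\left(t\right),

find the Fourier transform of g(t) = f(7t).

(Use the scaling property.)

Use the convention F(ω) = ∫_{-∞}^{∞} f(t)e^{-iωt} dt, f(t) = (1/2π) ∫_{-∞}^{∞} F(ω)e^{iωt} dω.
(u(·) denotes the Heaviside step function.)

F[g](ω) = \frac{175 \left(\left(5 i \omega + 28\right)^{2} - 30625\right)}{\left(\left(5 i \omega + 28\right)^{2} + 30625\right)^{2}}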